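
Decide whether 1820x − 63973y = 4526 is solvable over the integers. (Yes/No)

No

By Bézout, 1820x − 63973y = 4526 has integer solutions iff gcd(1820, 63973) | 4526.
Euclid: 63973 = 35·1820 + 273; 1820 = 6·273 + 182; 273 = 1·182 + 91; 182 = 2·91 + 0. gcd = 91; 4526 mod 91 = 67. No.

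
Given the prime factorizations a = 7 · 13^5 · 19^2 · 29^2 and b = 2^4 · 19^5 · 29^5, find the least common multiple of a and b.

max exponent per prime: 2^4 · 7 · 13^5 · 19^5 · 29^5 = 2111994478496588228816

2111994478496588228816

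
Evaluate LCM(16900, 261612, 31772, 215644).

98058717900

lcm(16900, 261612) = 16900·261612/gcd = 4421242800/676 = 6540300
lcm(6540300, 31772) = 6540300·31772/gcd = 207798411600/676 = 307394100
lcm(307394100, 215644) = 307394100·215644/gcd = 66287693300400/676 = 98058717900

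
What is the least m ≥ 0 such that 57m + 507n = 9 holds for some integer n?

Euclid: 507 = 8·57 + 51; 57 = 1·51 + 6; 51 = 8·6 + 3; 6 = 2·3 + 0 → gcd = 3; 9 = 3·3.
Back-substitution yields 57·(-80) + 507·(9) = 3, so one solution is m = -80·3 = -240, n = 9·3 = 27.
Solutions in m differ by 507/3 = 169; the one in [0, 169) is -240 mod 169 = 98.

98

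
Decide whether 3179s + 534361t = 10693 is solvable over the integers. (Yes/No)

gcd(3179, 534361): 534361 = 168·3179 + 289; 3179 = 11·289 + 0 → 289
289 divides 10693, so a solution exists.

Yes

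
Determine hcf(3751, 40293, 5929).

3751 = 11² · 31; 40293 = 3² · 11² · 37; 5929 = 7² · 11²
gcd takes min exponent of each prime: 11² = 121

121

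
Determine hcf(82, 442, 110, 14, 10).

gcd(82, 442): 442 = 5·82 + 32; 82 = 2·32 + 18; 32 = 1·18 + 14; 18 = 1·14 + 4; 14 = 3·4 + 2; 4 = 2·2 + 0 → 2
gcd(2, 110): 110 = 55·2 + 0 → 2
gcd(2, 14): 14 = 7·2 + 0 → 2
gcd(2, 10): 10 = 5·2 + 0 → 2

2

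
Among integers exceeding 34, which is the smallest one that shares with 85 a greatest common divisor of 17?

51

gcd(m, 85) = 17 forces 17 | m; write m = 17s. Then gcd(17s, 17·5) = 17·gcd(s, 5), so need gcd(s, 5) = 1.
17s > 34 gives s ≥ 3. The least s ≥ 3 coprime to 5 is 3, so m = 17·3 = 51.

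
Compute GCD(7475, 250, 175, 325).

25

gcd(7475, 250): 7475 = 29·250 + 225; 250 = 1·225 + 25; 225 = 9·25 + 0 → 25
gcd(25, 175): 175 = 7·25 + 0 → 25
gcd(25, 325): 325 = 13·25 + 0 → 25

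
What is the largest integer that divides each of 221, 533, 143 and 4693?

13

gcd(221, 533): 533 = 2·221 + 91; 221 = 2·91 + 39; 91 = 2·39 + 13; 39 = 3·13 + 0 → 13
gcd(13, 143): 143 = 11·13 + 0 → 13
gcd(13, 4693): 4693 = 361·13 + 0 → 13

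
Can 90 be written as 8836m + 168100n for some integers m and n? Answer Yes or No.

No

By Bézout, 8836m + 168100n = 90 has integer solutions iff gcd(8836, 168100) | 90.
Euclid: 168100 = 19·8836 + 216; 8836 = 40·216 + 196; 216 = 1·196 + 20; 196 = 9·20 + 16; 20 = 1·16 + 4; 16 = 4·4 + 0. gcd = 4; 90 mod 4 = 2. No.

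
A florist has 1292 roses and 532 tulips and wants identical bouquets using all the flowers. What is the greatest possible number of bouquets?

Euclid: 1292 = 2·532 + 228; 532 = 2·228 + 76; 228 = 3·76 + 0. Last nonzero remainder: 76.

76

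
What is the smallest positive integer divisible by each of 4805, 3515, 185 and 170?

4805 = 5 · 31²; 3515 = 5 · 19 · 37; 185 = 5 · 37; 170 = 2 · 5 · 17
lcm takes max exponent of each prime: 2 · 5 · 17 · 19 · 31² · 37 = 114849110

114849110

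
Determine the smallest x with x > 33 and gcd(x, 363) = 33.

66

Multiples of 33 above 33: 33·2, 33·3, … . Need the cofactor coprime to 363/33 = 11.
Checking s = 2, 3, … the first with gcd(s, 11) = 1 is s = 2, giving 66.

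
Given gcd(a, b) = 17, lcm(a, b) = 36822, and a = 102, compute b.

a·b = gcd·lcm = 17·36822 = 625974, so b = 625974/102 = 6137.

6137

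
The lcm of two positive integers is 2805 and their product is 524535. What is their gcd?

gcd·lcm = product, so gcd = 524535/2805 = 187.

187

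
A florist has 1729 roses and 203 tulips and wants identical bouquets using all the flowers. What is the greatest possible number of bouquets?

7

1729 = 7 · 13 · 19
203 = 7 · 29
Common: 7 = 7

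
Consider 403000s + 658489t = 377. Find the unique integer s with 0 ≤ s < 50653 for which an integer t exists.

Euclid: 658489 = 1·403000 + 255489; 403000 = 1·255489 + 147511; 255489 = 1·147511 + 107978; 147511 = 1·107978 + 39533; 107978 = 2·39533 + 28912; 39533 = 1·28912 + 10621; 28912 = 2·10621 + 7670; 10621 = 1·7670 + 2951; 7670 = 2·2951 + 1768; 2951 = 1·1768 + 1183; 1768 = 1·1183 + 585; 1183 = 2·585 + 13; 585 = 45·13 + 0 → gcd = 13; 377 = 13·29.
Back-substitution yields 403000·(1116) + 658489·(-683) = 13, so one solution is s = 1116·29 = 32364, t = -683·29 = -19807.
Solutions in s differ by 658489/13 = 50653; the one in [0, 50653) is 32364 mod 50653 = 32364.

32364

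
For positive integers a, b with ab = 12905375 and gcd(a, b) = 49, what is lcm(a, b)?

263375

Since gcd(a,b)·lcm(a,b) = ab, lcm = 12905375/49 = 263375.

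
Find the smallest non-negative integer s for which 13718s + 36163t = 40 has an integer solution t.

29968

Euclid: 36163 = 2·13718 + 8727; 13718 = 1·8727 + 4991; 8727 = 1·4991 + 3736; 4991 = 1·3736 + 1255; 3736 = 2·1255 + 1226; 1255 = 1·1226 + 29; 1226 = 42·29 + 8; 29 = 3·8 + 5; 8 = 1·5 + 3; 5 = 1·3 + 2; 3 = 1·2 + 1; 2 = 2·1 + 0 → gcd = 1; 40 = 1·40.
Back-substitution yields 13718·(-13716) + 36163·(5203) = 1, so one solution is s = -13716·40 = -548640, t = 5203·40 = 208120.
Solutions in s differ by 36163/1 = 36163; the one in [0, 36163) is -548640 mod 36163 = 29968.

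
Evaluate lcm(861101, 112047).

5675516691

861101 = 17 · 37³; 112047 = 3 · 13³ · 17
max exponents: 3 · 13³ · 17 · 37³ = 5675516691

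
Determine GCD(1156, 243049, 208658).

289

gcd(1156, 243049): 243049 = 210·1156 + 289; 1156 = 4·289 + 0 → 289
gcd(289, 208658): 208658 = 722·289 + 0 → 289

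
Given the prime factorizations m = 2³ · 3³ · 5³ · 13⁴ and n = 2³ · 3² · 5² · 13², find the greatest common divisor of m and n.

304200

min exponent per shared prime: 2³ · 3² · 5² · 13² = 304200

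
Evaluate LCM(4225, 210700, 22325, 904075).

4225 = 5² · 13²; 210700 = 2² · 5² · 7² · 43; 22325 = 5² · 19 · 47; 904075 = 5² · 29² · 43
lcm takes max exponent of each prime: 2² · 5² · 7² · 13² · 19 · 29² · 43 · 47 = 26742296207900

26742296207900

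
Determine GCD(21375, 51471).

171

Euclid: 51471 = 2·21375 + 8721; 21375 = 2·8721 + 3933; 8721 = 2·3933 + 855; 3933 = 4·855 + 513; 855 = 1·513 + 342; 513 = 1·342 + 171; 342 = 2·171 + 0. Last nonzero remainder: 171.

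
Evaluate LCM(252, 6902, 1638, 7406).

252 = 2² · 3² · 7; 6902 = 2 · 7 · 17 · 29; 1638 = 2 · 3² · 7 · 13; 7406 = 2 · 7 · 23²
lcm takes max exponent of each prime: 2² · 3² · 7 · 13 · 17 · 23² · 29 = 854370972

854370972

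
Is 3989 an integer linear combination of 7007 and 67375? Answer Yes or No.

No

gcd(7007, 67375): 67375 = 9·7007 + 4312; 7007 = 1·4312 + 2695; 4312 = 1·2695 + 1617; 2695 = 1·1617 + 1078; 1617 = 1·1078 + 539; 1078 = 2·539 + 0 → 539
539 does not divide 3989, so a solution does not exist.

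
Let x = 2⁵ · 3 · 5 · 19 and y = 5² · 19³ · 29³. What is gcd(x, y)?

min exponent per shared prime: 5 · 19 = 95

95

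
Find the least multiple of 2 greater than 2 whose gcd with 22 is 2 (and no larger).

22 = 2·11. Any t with gcd(t, 22) = 2 is a multiple of 2, say 2s, with s coprime to 11.
Need s > 2/2, so s ≥ 2. First s ≥ 2 with gcd(s, 11) = 1 is s = 2. Thus t = 2·2 = 4.

4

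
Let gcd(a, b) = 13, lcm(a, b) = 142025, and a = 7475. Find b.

247

Using ab = gcd(a,b)·lcm(a,b) = 13·142025 = 1846325, we get b = 1846325/7475 = 247.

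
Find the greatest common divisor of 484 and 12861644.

Euclid: 12861644 = 26573·484 + 312; 484 = 1·312 + 172; 312 = 1·172 + 140; 172 = 1·140 + 32; 140 = 4·32 + 12; 32 = 2·12 + 8; 12 = 1·8 + 4; 8 = 2·4 + 0. Last nonzero remainder: 4.

4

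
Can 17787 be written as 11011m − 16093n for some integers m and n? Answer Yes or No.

Yes

By Bézout, 11011m − 16093n = 17787 has integer solutions iff gcd(11011, 16093) | 17787.
Euclid: 16093 = 1·11011 + 5082; 11011 = 2·5082 + 847; 5082 = 6·847 + 0. gcd = 847; 17787 mod 847 = 0. Yes.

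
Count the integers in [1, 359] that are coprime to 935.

246

935 = 5·11·17. Inclusion–exclusion on these primes:
359 − ⌊359/5⌋ − ⌊359/11⌋ − ⌊359/17⌋ + ⌊359/55⌋ + ⌊359/85⌋ + ⌊359/187⌋ − ⌊359/935⌋ = 246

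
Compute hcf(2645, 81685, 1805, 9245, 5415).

5

gcd(2645, 81685): 81685 = 30·2645 + 2335; 2645 = 1·2335 + 310; 2335 = 7·310 + 165; 310 = 1·165 + 145; 165 = 1·145 + 20; 145 = 7·20 + 5; 20 = 4·5 + 0 → 5
gcd(5, 1805): 1805 = 361·5 + 0 → 5
gcd(5, 9245): 9245 = 1849·5 + 0 → 5
gcd(5, 5415): 5415 = 1083·5 + 0 → 5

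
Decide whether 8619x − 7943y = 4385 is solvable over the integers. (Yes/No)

By Bézout, 8619x − 7943y = 4385 has integer solutions iff gcd(8619, 7943) | 4385.
Euclid: 8619 = 1·7943 + 676; 7943 = 11·676 + 507; 676 = 1·507 + 169; 507 = 3·169 + 0. gcd = 169; 4385 mod 169 = 160. No.

No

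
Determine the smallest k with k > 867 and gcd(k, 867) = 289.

1156

gcd(k, 867) = 289 forces 289 | k; write k = 289s. Then gcd(289s, 289·3) = 289·gcd(s, 3), so need gcd(s, 3) = 1.
289s > 867 gives s ≥ 4. The least s ≥ 4 coprime to 3 is 4, so k = 289·4 = 1156.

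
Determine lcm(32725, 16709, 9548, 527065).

32725 = 5² · 7 · 11 · 17; 16709 = 7² · 11 · 31; 9548 = 2² · 7 · 11 · 31; 527065 = 5 · 7 · 11 · 37²
lcm takes max exponent of each prime: 2² · 5² · 7² · 11 · 17 · 31 · 37² = 38886855700

38886855700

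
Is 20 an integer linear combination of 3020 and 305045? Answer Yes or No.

Yes

By Bézout, 3020u − 305045v = 20 has integer solutions iff gcd(3020, 305045) | 20.
Euclid: 305045 = 101·3020 + 25; 3020 = 120·25 + 20; 25 = 1·20 + 5; 20 = 4·5 + 0. gcd = 5; 20 mod 5 = 0. Yes.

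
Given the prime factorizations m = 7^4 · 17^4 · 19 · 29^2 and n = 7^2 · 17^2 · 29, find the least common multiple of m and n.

3204331523659

max exponent per prime: 7^4 · 17^4 · 19 · 29^2 = 3204331523659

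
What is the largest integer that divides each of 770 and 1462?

Euclid: 1462 = 1·770 + 692; 770 = 1·692 + 78; 692 = 8·78 + 68; 78 = 1·68 + 10; 68 = 6·10 + 8; 10 = 1·8 + 2; 8 = 4·2 + 0. Last nonzero remainder: 2.

2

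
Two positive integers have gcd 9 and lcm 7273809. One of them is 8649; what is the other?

7569

m·n = gcd·lcm = 9·7273809 = 65464281, so n = 65464281/8649 = 7569.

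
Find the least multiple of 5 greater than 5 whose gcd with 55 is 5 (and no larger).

10

55 = 5·11. Any a with gcd(a, 55) = 5 is a multiple of 5, say 5s, with s coprime to 11.
Need s > 5/5, so s ≥ 2. First s ≥ 2 with gcd(s, 11) = 1 is s = 2. Thus a = 5·2 = 10.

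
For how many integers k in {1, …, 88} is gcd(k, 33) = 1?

53

Prime factors of 33: 3, 11. Count integers ≤ 88 divisible by none of them.
By inclusion–exclusion: 88 − ⌊88/3⌋ − ⌊88/11⌋ + ⌊88/33⌋ = 53.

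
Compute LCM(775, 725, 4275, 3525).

775 = 5² · 31; 725 = 5² · 29; 4275 = 3² · 5² · 19; 3525 = 3 · 5² · 47
lcm takes max exponent of each prime: 3² · 5² · 19 · 29 · 31 · 47 = 180631575

180631575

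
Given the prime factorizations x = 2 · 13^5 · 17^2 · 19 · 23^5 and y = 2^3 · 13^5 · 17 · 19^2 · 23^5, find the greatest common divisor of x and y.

1543790839568354

min exponent per shared prime: 2 · 13^5 · 17 · 19 · 23^5 = 1543790839568354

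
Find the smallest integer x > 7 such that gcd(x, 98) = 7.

21

gcd(x, 98) = 7 forces 7 | x; write x = 7s. Then gcd(7s, 7·14) = 7·gcd(s, 14), so need gcd(s, 14) = 1.
7s > 7 gives s ≥ 2. The least s ≥ 2 coprime to 14 is 3, so x = 7·3 = 21.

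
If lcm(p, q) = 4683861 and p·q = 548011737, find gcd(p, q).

117

From gcd × lcm = pq: gcd = 548011737 / 4683861 = 117.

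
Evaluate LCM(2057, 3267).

55539

gcd first: 3267 = 1·2057 + 1210; 2057 = 1·1210 + 847; 1210 = 1·847 + 363; 847 = 2·363 + 121; 363 = 3·121 + 0 → gcd = 121
lcm = 2057·3267/gcd = 6720219/121 = 55539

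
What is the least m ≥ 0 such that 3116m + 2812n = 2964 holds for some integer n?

Euclid: 3116 = 1·2812 + 304; 2812 = 9·304 + 76; 304 = 4·76 + 0 → gcd = 76; 2964 = 76·39.
Back-substitution yields 3116·(-9) + 2812·(10) = 76, so one solution is m = -9·39 = -351, n = 10·39 = 390.
Solutions in m differ by 2812/76 = 37; the one in [0, 37) is -351 mod 37 = 19.

19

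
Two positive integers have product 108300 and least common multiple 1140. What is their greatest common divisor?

gcd·lcm = product, so gcd = 108300/1140 = 95.

95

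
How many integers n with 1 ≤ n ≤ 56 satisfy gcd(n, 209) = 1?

49

209 = 11·19. Inclusion–exclusion on these primes:
56 − ⌊56/11⌋ − ⌊56/19⌋ + ⌊56/209⌋ = 49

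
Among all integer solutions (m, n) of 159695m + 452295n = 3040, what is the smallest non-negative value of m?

Reduce mod 452295: 159695m ≡ 3040 (mod 452295). With g = gcd(159695, 452295) = 95 dividing 3040, divide through: 1681m ≡ 32 (mod 4761).
Since gcd(1681, 4761) = 1, m ≡ 32·(1681)⁻¹ ≡ 3512 (mod 4761). Smallest non-negative: 3512.

3512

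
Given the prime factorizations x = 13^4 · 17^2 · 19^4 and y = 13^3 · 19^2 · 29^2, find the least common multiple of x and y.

max exponent per prime: 13^4 · 17^2 · 19^4 · 29^2 = 904652216488969

904652216488969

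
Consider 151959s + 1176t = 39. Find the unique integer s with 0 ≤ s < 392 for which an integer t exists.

97

Euclid: 151959 = 129·1176 + 255; 1176 = 4·255 + 156; 255 = 1·156 + 99; 156 = 1·99 + 57; 99 = 1·57 + 42; 57 = 1·42 + 15; 42 = 2·15 + 12; 15 = 1·12 + 3; 12 = 4·3 + 0 → gcd = 3; 39 = 3·13.
Back-substitution yields 151959·(-83) + 1176·(10725) = 3, so one solution is s = -83·13 = -1079, t = 10725·13 = 139425.
Solutions in s differ by 1176/3 = 392; the one in [0, 392) is -1079 mod 392 = 97.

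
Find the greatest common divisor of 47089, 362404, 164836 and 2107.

49

gcd(47089, 362404): 362404 = 7·47089 + 32781; 47089 = 1·32781 + 14308; 32781 = 2·14308 + 4165; 14308 = 3·4165 + 1813; 4165 = 2·1813 + 539; 1813 = 3·539 + 196; 539 = 2·196 + 147; 196 = 1·147 + 49; 147 = 3·49 + 0 → 49
gcd(49, 164836): 164836 = 3364·49 + 0 → 49
gcd(49, 2107): 2107 = 43·49 + 0 → 49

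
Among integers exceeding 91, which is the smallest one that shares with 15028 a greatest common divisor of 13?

15028 = 13·1156. Any a with gcd(a, 15028) = 13 is a multiple of 13, say 13s, with s coprime to 1156.
Need s > 91/13, so s ≥ 8. First s ≥ 8 with gcd(s, 1156) = 1 is s = 9. Thus a = 13·9 = 117.

117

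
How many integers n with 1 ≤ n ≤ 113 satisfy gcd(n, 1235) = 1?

80

Prime factors of 1235: 5, 13, 19. Count integers ≤ 113 divisible by none of them.
By inclusion–exclusion: 113 − ⌊113/5⌋ − ⌊113/13⌋ − ⌊113/19⌋ + ⌊113/65⌋ + ⌊113/95⌋ + ⌊113/247⌋ − ⌊113/1235⌋ = 80.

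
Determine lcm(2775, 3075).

113775

gcd first: 3075 = 1·2775 + 300; 2775 = 9·300 + 75; 300 = 4·75 + 0 → gcd = 75
lcm = 2775·3075/gcd = 8533125/75 = 113775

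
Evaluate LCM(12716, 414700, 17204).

2756510900

lcm(12716, 414700) = 12716·414700/gcd = 5273325200/44 = 119848300
lcm(119848300, 17204) = 119848300·17204/gcd = 2061870153200/748 = 2756510900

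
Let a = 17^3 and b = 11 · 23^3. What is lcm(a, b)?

max exponent per prime: 11 · 17^3 · 23^3 = 657541181

657541181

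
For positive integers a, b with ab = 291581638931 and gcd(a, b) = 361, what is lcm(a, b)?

807705371

For any two positive integers, gcd × lcm equals their product. Hence lcm = 291581638931 / 361 = 807705371.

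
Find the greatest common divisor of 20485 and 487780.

20485 = 5 · 17 · 241
487780 = 2² · 5 · 29³
Common: 5 = 5

5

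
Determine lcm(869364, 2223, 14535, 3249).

869364 = 2² · 3² · 19 · 31 · 41; 2223 = 3² · 13 · 19; 14535 = 3² · 5 · 17 · 19; 3249 = 3² · 19²
lcm takes max exponent of each prime: 2² · 3² · 5 · 13 · 17 · 19² · 31 · 41 = 18252297180

18252297180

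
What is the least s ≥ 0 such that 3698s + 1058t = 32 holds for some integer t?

311

Euclid: 3698 = 3·1058 + 524; 1058 = 2·524 + 10; 524 = 52·10 + 4; 10 = 2·4 + 2; 4 = 2·2 + 0 → gcd = 2; 32 = 2·16.
Back-substitution yields 3698·(-212) + 1058·(741) = 2, so one solution is s = -212·16 = -3392, t = 741·16 = 11856.
Solutions in s differ by 1058/2 = 529; the one in [0, 529) is -3392 mod 529 = 311.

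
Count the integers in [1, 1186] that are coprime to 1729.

889

Prime factors of 1729: 7, 13, 19. Count integers ≤ 1186 divisible by none of them.
By inclusion–exclusion: 1186 − ⌊1186/7⌋ − ⌊1186/13⌋ − ⌊1186/19⌋ + ⌊1186/91⌋ + ⌊1186/133⌋ + ⌊1186/247⌋ − ⌊1186/1729⌋ = 889.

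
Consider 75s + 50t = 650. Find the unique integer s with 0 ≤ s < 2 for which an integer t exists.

0

Reduce mod 50: 75s ≡ 650 (mod 50). With g = gcd(75, 50) = 25 dividing 650, divide through: 3s ≡ 26 (mod 2).
Since gcd(3, 2) = 1, s ≡ 26·(3)⁻¹ ≡ 0 (mod 2). Smallest non-negative: 0.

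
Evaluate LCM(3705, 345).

85215

gcd first: 3705 = 10·345 + 255; 345 = 1·255 + 90; 255 = 2·90 + 75; 90 = 1·75 + 15; 75 = 5·15 + 0 → gcd = 15
lcm = 3705·345/gcd = 1278225/15 = 85215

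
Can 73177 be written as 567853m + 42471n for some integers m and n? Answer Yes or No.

By Bézout, 567853m + 42471n = 73177 has integer solutions iff gcd(567853, 42471) | 73177.
Euclid: 567853 = 13·42471 + 15730; 42471 = 2·15730 + 11011; 15730 = 1·11011 + 4719; 11011 = 2·4719 + 1573; 4719 = 3·1573 + 0. gcd = 1573; 73177 mod 1573 = 819. No.

No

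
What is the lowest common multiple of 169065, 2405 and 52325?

169065 = 3² · 5 · 13 · 17²; 2405 = 5 · 13 · 37; 52325 = 5² · 7 · 13 · 23
lcm takes max exponent of each prime: 3² · 5² · 7 · 13 · 17² · 23 · 37 = 5035601025

5035601025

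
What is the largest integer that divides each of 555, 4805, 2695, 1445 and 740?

gcd(555, 4805): 4805 = 8·555 + 365; 555 = 1·365 + 190; 365 = 1·190 + 175; 190 = 1·175 + 15; 175 = 11·15 + 10; 15 = 1·10 + 5; 10 = 2·5 + 0 → 5
gcd(5, 2695): 2695 = 539·5 + 0 → 5
gcd(5, 1445): 1445 = 289·5 + 0 → 5
gcd(5, 740): 740 = 148·5 + 0 → 5

5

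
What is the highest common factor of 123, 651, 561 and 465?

3

gcd(123, 651): 651 = 5·123 + 36; 123 = 3·36 + 15; 36 = 2·15 + 6; 15 = 2·6 + 3; 6 = 2·3 + 0 → 3
gcd(3, 561): 561 = 187·3 + 0 → 3
gcd(3, 465): 465 = 155·3 + 0 → 3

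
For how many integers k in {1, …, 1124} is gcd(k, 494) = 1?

491

Prime factors of 494: 2, 13, 19. Count integers ≤ 1124 divisible by none of them.
By inclusion–exclusion: 1124 − ⌊1124/2⌋ − ⌊1124/13⌋ − ⌊1124/19⌋ + ⌊1124/26⌋ + ⌊1124/38⌋ + ⌊1124/247⌋ − ⌊1124/494⌋ = 491.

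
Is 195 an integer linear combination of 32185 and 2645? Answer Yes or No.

gcd(32185, 2645): 32185 = 12·2645 + 445; 2645 = 5·445 + 420; 445 = 1·420 + 25; 420 = 16·25 + 20; 25 = 1·20 + 5; 20 = 4·5 + 0 → 5
5 divides 195, so a solution exists.

Yes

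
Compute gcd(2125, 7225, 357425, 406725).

2125 = 5³ · 17; 7225 = 5² · 17²; 357425 = 5² · 17 · 29²; 406725 = 3 · 5² · 11 · 17 · 29
gcd takes min exponent of each prime: 5² · 17 = 425

425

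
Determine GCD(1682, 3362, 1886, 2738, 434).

2

1682 = 2 · 29²; 3362 = 2 · 41²; 1886 = 2 · 23 · 41; 2738 = 2 · 37²; 434 = 2 · 7 · 31
gcd takes min exponent of each prime: 2 = 2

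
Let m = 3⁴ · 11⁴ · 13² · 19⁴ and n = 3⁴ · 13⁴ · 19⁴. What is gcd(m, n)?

1783964169

min exponent per shared prime: 3⁴ · 13² · 19⁴ = 1783964169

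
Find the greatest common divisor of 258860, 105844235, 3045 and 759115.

gcd(258860, 105844235): 105844235 = 408·258860 + 229355; 258860 = 1·229355 + 29505; 229355 = 7·29505 + 22820; 29505 = 1·22820 + 6685; 22820 = 3·6685 + 2765; 6685 = 2·2765 + 1155; 2765 = 2·1155 + 455; 1155 = 2·455 + 245; 455 = 1·245 + 210; 245 = 1·210 + 35; 210 = 6·35 + 0 → 35
gcd(35, 3045): 3045 = 87·35 + 0 → 35
gcd(35, 759115): 759115 = 21689·35 + 0 → 35

35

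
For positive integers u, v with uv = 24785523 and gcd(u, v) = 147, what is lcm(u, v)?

168609

Since gcd(u,v)·lcm(u,v) = uv, lcm = 24785523/147 = 168609.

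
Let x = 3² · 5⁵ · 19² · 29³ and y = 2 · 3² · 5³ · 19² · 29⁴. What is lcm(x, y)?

max exponent per prime: 2 · 3² · 5⁵ · 19² · 29⁴ = 14362224806250

14362224806250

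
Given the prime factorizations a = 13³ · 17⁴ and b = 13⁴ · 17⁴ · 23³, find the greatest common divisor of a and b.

183495637

min exponent per shared prime: 13³ · 17⁴ = 183495637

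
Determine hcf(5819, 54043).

Euclid: 54043 = 9·5819 + 1672; 5819 = 3·1672 + 803; 1672 = 2·803 + 66; 803 = 12·66 + 11; 66 = 6·11 + 0. Last nonzero remainder: 11.

11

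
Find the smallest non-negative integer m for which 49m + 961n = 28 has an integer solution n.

Reduce mod 961: 49m ≡ 28 (mod 961). With g = gcd(49, 961) = 1 dividing 28, divide through: 49m ≡ 28 (mod 961).
Since gcd(49, 961) = 1, m ≡ 28·(49)⁻¹ ≡ 687 (mod 961). Smallest non-negative: 687.

687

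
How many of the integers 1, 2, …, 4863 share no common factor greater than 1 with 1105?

3380

Prime factors of 1105: 5, 13, 17. Count integers ≤ 4863 divisible by none of them.
By inclusion–exclusion: 4863 − ⌊4863/5⌋ − ⌊4863/13⌋ − ⌊4863/17⌋ + ⌊4863/65⌋ + ⌊4863/85⌋ + ⌊4863/221⌋ − ⌊4863/1105⌋ = 3380.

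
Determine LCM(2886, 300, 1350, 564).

61038900

lcm(2886, 300) = 2886·300/gcd = 865800/6 = 144300
lcm(144300, 1350) = 144300·1350/gcd = 194805000/150 = 1298700
lcm(1298700, 564) = 1298700·564/gcd = 732466800/12 = 61038900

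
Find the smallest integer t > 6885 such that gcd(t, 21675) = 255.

Multiples of 255 above 6885: 255·28, 255·29, … . Need the cofactor coprime to 21675/255 = 85.
Checking s = 28, 29, … the first with gcd(s, 85) = 1 is s = 28, giving 7140.

7140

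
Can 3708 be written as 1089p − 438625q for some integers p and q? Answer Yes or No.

By Bézout, 1089p − 438625q = 3708 has integer solutions iff gcd(1089, 438625) | 3708.
Euclid: 438625 = 402·1089 + 847; 1089 = 1·847 + 242; 847 = 3·242 + 121; 242 = 2·121 + 0. gcd = 121; 3708 mod 121 = 78. No.

No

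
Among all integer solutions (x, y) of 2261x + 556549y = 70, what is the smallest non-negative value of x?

Euclid: 556549 = 246·2261 + 343; 2261 = 6·343 + 203; 343 = 1·203 + 140; 203 = 1·140 + 63; 140 = 2·63 + 14; 63 = 4·14 + 7; 14 = 2·7 + 0 → gcd = 7; 70 = 7·10.
Back-substitution yields 2261·(35692) + 556549·(-145) = 7, so one solution is x = 35692·10 = 356920, y = -145·10 = -1450.
Solutions in x differ by 556549/7 = 79507; the one in [0, 79507) is 356920 mod 79507 = 38892.

38892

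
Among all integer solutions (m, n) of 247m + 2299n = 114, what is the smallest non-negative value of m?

gcd(247, 2299) = 19 (Euclid: 2299 = 9·247 + 76; 247 = 3·76 + 19; 76 = 4·19 + 0), and 19 | 114.
Extended Euclid: 247·(28) + 2299·(-3) = 19. Scale by 6: m₀ = 168.
General solution m = m₀ + 121t; reducing mod 121 gives m = 47 (and n = -5).

47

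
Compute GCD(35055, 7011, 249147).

171

35055 = 3² · 5 · 19 · 41; 7011 = 3² · 19 · 41; 249147 = 3² · 19 · 31 · 47
gcd takes min exponent of each prime: 3² · 19 = 171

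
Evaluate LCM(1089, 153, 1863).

3832191

1089 = 3² · 11²; 153 = 3² · 17; 1863 = 3⁴ · 23
lcm takes max exponent of each prime: 3⁴ · 11² · 17 · 23 = 3832191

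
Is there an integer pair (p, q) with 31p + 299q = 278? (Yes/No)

By Bézout, 31p + 299q = 278 has integer solutions iff gcd(31, 299) | 278.
Euclid: 299 = 9·31 + 20; 31 = 1·20 + 11; 20 = 1·11 + 9; 11 = 1·9 + 2; 9 = 4·2 + 1; 2 = 2·1 + 0. gcd = 1; 278 mod 1 = 0. Yes.

Yes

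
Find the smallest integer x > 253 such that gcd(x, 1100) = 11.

1100 = 11·100. Any x with gcd(x, 1100) = 11 is a multiple of 11, say 11s, with s coprime to 100.
Need s > 253/11, so s ≥ 24. First s ≥ 24 with gcd(s, 100) = 1 is s = 27. Thus x = 11·27 = 297.

297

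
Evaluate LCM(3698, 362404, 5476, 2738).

3698 = 2 · 43²; 362404 = 2² · 7² · 43²; 5476 = 2² · 37²; 2738 = 2 · 37²
lcm takes max exponent of each prime: 2² · 7² · 37² · 43² = 496131076

496131076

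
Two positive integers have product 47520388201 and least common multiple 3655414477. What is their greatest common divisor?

From gcd × lcm = mn: gcd = 47520388201 / 3655414477 = 13.

13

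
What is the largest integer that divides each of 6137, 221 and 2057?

17

6137 = 17 · 19²; 221 = 13 · 17; 2057 = 11² · 17
gcd takes min exponent of each prime: 17 = 17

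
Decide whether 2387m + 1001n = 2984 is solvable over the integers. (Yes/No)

No

gcd(2387, 1001): 2387 = 2·1001 + 385; 1001 = 2·385 + 231; 385 = 1·231 + 154; 231 = 1·154 + 77; 154 = 2·77 + 0 → 77
77 does not divide 2984, so a solution does not exist.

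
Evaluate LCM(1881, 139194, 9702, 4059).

279640746

1881 = 3² · 11 · 19; 139194 = 2 · 3² · 11 · 19 · 37; 9702 = 2 · 3² · 7² · 11; 4059 = 3² · 11 · 41
lcm takes max exponent of each prime: 2 · 3² · 7² · 11 · 19 · 37 · 41 = 279640746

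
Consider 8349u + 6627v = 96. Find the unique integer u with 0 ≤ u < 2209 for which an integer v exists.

gcd(8349, 6627) = 3 (Euclid: 8349 = 1·6627 + 1722; 6627 = 3·1722 + 1461; 1722 = 1·1461 + 261; 1461 = 5·261 + 156; 261 = 1·156 + 105; 156 = 1·105 + 51; 105 = 2·51 + 3; 51 = 17·3 + 0), and 3 | 96.
Extended Euclid: 8349·(127) + 6627·(-160) = 3. Scale by 32: u₀ = 4064.
General solution u = u₀ + 2209t; reducing mod 2209 gives u = 1855 (and v = -2337).

1855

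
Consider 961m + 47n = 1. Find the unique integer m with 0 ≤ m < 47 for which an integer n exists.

9

gcd(961, 47) = 1 (Euclid: 961 = 20·47 + 21; 47 = 2·21 + 5; 21 = 4·5 + 1; 5 = 5·1 + 0), and 1 | 1.
Extended Euclid: 961·(9) + 47·(-184) = 1. Scale by 1: m₀ = 9.
General solution m = m₀ + 47t; reducing mod 47 gives m = 9 (and n = -184).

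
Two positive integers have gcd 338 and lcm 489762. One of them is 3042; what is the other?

p·q = gcd·lcm = 338·489762 = 165539556, so q = 165539556/3042 = 54418.

54418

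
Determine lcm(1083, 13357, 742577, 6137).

lcm(1083, 13357) = 1083·13357/gcd = 14465631/361 = 40071
lcm(40071, 742577) = 40071·742577/gcd = 29755802967/361 = 82426047
lcm(82426047, 6137) = 82426047·6137/gcd = 505848650439/6137 = 82426047

82426047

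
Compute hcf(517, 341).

11

Euclid: 517 = 1·341 + 176; 341 = 1·176 + 165; 176 = 1·165 + 11; 165 = 15·11 + 0. Last nonzero remainder: 11.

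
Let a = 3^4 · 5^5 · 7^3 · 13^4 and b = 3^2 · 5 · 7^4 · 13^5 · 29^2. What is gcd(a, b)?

440839035

min exponent per shared prime: 3^2 · 5 · 7^3 · 13^4 = 440839035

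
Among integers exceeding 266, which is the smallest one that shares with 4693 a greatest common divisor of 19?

285

gcd(t, 4693) = 19 forces 19 | t; write t = 19s. Then gcd(19s, 19·247) = 19·gcd(s, 247), so need gcd(s, 247) = 1.
19s > 266 gives s ≥ 15. The least s ≥ 15 coprime to 247 is 15, so t = 19·15 = 285.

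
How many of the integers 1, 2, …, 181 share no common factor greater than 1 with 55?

132

Prime factors of 55: 5, 11. Count integers ≤ 181 divisible by none of them.
By inclusion–exclusion: 181 − ⌊181/5⌋ − ⌊181/11⌋ + ⌊181/55⌋ = 132.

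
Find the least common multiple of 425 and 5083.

127075

425 = 5² · 17; 5083 = 13 · 17 · 23
max exponents: 5² · 13 · 17 · 23 = 127075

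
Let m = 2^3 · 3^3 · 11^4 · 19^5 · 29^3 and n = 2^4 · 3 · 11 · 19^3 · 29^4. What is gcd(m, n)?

min exponent per shared prime: 2^3 · 3 · 11 · 19^3 · 29^3 = 44163015864

44163015864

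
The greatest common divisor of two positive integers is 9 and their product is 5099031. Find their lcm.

For any two positive integers, gcd × lcm equals their product. Hence lcm = 5099031 / 9 = 566559.

566559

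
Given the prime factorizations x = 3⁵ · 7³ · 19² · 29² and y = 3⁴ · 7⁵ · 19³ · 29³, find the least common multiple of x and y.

max exponent per prime: 3⁵ · 7⁵ · 19³ · 29³ = 683205368383251

683205368383251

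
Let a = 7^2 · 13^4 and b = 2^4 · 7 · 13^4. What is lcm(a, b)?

22391824

max exponent per prime: 2^4 · 7^2 · 13^4 = 22391824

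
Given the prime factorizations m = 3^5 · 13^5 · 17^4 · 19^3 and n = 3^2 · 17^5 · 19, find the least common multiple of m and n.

878675353703545437

max exponent per prime: 3^5 · 13^5 · 17^5 · 19^3 = 878675353703545437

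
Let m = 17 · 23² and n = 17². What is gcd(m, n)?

17

min exponent per shared prime: 17 = 17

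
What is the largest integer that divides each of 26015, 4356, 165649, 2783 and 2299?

121

gcd(26015, 4356): 26015 = 5·4356 + 4235; 4356 = 1·4235 + 121; 4235 = 35·121 + 0 → 121
gcd(121, 165649): 165649 = 1369·121 + 0 → 121
gcd(121, 2783): 2783 = 23·121 + 0 → 121
gcd(121, 2299): 2299 = 19·121 + 0 → 121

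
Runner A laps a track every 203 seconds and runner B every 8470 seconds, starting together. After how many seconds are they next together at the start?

245630

gcd first: 8470 = 41·203 + 147; 203 = 1·147 + 56; 147 = 2·56 + 35; 56 = 1·35 + 21; 35 = 1·21 + 14; 21 = 1·14 + 7; 14 = 2·7 + 0 → gcd = 7
lcm = 203·8470/gcd = 1719410/7 = 245630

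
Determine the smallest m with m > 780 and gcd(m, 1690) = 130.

910

gcd(m, 1690) = 130 forces 130 | m; write m = 130s. Then gcd(130s, 130·13) = 130·gcd(s, 13), so need gcd(s, 13) = 1.
130s > 780 gives s ≥ 7. The least s ≥ 7 coprime to 13 is 7, so m = 130·7 = 910.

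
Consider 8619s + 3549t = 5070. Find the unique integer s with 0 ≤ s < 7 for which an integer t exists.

Euclid: 8619 = 2·3549 + 1521; 3549 = 2·1521 + 507; 1521 = 3·507 + 0 → gcd = 507; 5070 = 507·10.
Back-substitution yields 8619·(-2) + 3549·(5) = 507, so one solution is s = -2·10 = -20, t = 5·10 = 50.
Solutions in s differ by 3549/507 = 7; the one in [0, 7) is -20 mod 7 = 1.

1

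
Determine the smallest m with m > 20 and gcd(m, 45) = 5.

25

45 = 5·9. Any m with gcd(m, 45) = 5 is a multiple of 5, say 5s, with s coprime to 9.
Need s > 20/5, so s ≥ 5. First s ≥ 5 with gcd(s, 9) = 1 is s = 5. Thus m = 5·5 = 25.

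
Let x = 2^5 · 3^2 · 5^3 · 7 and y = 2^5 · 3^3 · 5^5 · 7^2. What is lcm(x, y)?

132300000

max exponent per prime: 2^5 · 3^3 · 5^5 · 7^2 = 132300000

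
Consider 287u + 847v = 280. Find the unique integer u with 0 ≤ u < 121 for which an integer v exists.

60

Euclid: 847 = 2·287 + 273; 287 = 1·273 + 14; 273 = 19·14 + 7; 14 = 2·7 + 0 → gcd = 7; 280 = 7·40.
Back-substitution yields 287·(-59) + 847·(20) = 7, so one solution is u = -59·40 = -2360, v = 20·40 = 800.
Solutions in u differ by 847/7 = 121; the one in [0, 121) is -2360 mod 121 = 60.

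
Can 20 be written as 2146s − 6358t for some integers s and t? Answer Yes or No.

gcd(2146, 6358): 6358 = 2·2146 + 2066; 2146 = 1·2066 + 80; 2066 = 25·80 + 66; 80 = 1·66 + 14; 66 = 4·14 + 10; 14 = 1·10 + 4; 10 = 2·4 + 2; 4 = 2·2 + 0 → 2
2 divides 20, so a solution exists.

Yes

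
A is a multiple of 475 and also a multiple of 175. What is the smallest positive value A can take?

3325

475 = 5² · 19; 175 = 5² · 7
max exponents: 5² · 7 · 19 = 3325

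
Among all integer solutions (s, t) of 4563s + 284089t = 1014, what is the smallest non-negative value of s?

187

Euclid: 284089 = 62·4563 + 1183; 4563 = 3·1183 + 1014; 1183 = 1·1014 + 169; 1014 = 6·169 + 0 → gcd = 169; 1014 = 169·6.
Back-substitution yields 4563·(-249) + 284089·(4) = 169, so one solution is s = -249·6 = -1494, t = 4·6 = 24.
Solutions in s differ by 284089/169 = 1681; the one in [0, 1681) is -1494 mod 1681 = 187.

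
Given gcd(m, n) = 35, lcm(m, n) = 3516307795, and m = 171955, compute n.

715715

Using mn = gcd(m,n)·lcm(m,n) = 35·3516307795 = 123070772825, we get n = 123070772825/171955 = 715715.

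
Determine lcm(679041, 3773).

232911063

679041 = 3² · 11 · 19³; 3773 = 7³ · 11
max exponents: 3² · 7³ · 11 · 19³ = 232911063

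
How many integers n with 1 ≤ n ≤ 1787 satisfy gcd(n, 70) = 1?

Prime factors of 70: 2, 5, 7. Count integers ≤ 1787 divisible by none of them.
By inclusion–exclusion: 1787 − ⌊1787/2⌋ − ⌊1787/5⌋ − ⌊1787/7⌋ + ⌊1787/10⌋ + ⌊1787/14⌋ + ⌊1787/35⌋ − ⌊1787/70⌋ = 613.

613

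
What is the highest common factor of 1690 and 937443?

169

1690 = 2 · 5 · 13²
937443 = 3 · 13² · 43²
Common: 13² = 169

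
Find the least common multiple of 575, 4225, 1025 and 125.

19920875

lcm(575, 4225) = 575·4225/gcd = 2429375/25 = 97175
lcm(97175, 1025) = 97175·1025/gcd = 99604375/25 = 3984175
lcm(3984175, 125) = 3984175·125/gcd = 498021875/25 = 19920875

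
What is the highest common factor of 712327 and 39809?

847

712327 = 7 · 11² · 29²
39809 = 7 · 11² · 47
Common: 7 · 11² = 847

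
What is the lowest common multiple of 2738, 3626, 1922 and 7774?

501149673934

2738 = 2 · 37²; 3626 = 2 · 7² · 37; 1922 = 2 · 31²; 7774 = 2 · 13² · 23
lcm takes max exponent of each prime: 2 · 7² · 13² · 23 · 31² · 37² = 501149673934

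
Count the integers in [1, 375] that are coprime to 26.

174

26 = 2·13. Inclusion–exclusion on these primes:
375 − ⌊375/2⌋ − ⌊375/13⌋ + ⌊375/26⌋ = 174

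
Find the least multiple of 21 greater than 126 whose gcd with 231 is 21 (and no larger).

147

Multiples of 21 above 126: 21·7, 21·8, … . Need the cofactor coprime to 231/21 = 11.
Checking s = 7, 8, … the first with gcd(s, 11) = 1 is s = 7, giving 147.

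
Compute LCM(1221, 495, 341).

1221 = 3 · 11 · 37; 495 = 3² · 5 · 11; 341 = 11 · 31
lcm takes max exponent of each prime: 3² · 5 · 11 · 31 · 37 = 567765

567765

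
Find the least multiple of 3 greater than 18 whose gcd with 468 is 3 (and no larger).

21

gcd(a, 468) = 3 forces 3 | a; write a = 3s. Then gcd(3s, 3·156) = 3·gcd(s, 156), so need gcd(s, 156) = 1.
3s > 18 gives s ≥ 7. The least s ≥ 7 coprime to 156 is 7, so a = 3·7 = 21.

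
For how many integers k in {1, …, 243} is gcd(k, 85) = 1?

Prime factors of 85: 5, 17. Count integers ≤ 243 divisible by none of them.
By inclusion–exclusion: 243 − ⌊243/5⌋ − ⌊243/17⌋ + ⌊243/85⌋ = 183.

183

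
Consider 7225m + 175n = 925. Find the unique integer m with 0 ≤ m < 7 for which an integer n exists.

1

Reduce mod 175: 7225m ≡ 925 (mod 175). With g = gcd(7225, 175) = 25 dividing 925, divide through: 289m ≡ 37 (mod 7).
Since gcd(289, 7) = 1, m ≡ 37·(289)⁻¹ ≡ 1 (mod 7). Smallest non-negative: 1.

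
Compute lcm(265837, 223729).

491532613

265837 = 11² · 13³; 223729 = 11² · 43²
max exponents: 11² · 13³ · 43² = 491532613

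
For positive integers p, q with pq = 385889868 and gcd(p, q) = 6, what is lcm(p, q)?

64314978

gcd·lcm = product, so lcm = 385889868/6 = 64314978.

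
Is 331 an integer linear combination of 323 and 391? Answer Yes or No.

By Bézout, 323s − 391t = 331 has integer solutions iff gcd(323, 391) | 331.
Euclid: 391 = 1·323 + 68; 323 = 4·68 + 51; 68 = 1·51 + 17; 51 = 3·17 + 0. gcd = 17; 331 mod 17 = 8. No.

No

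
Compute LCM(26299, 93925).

26299 = 7 · 13 · 17²; 93925 = 5² · 13 · 17²
max exponents: 5² · 7 · 13 · 17² = 657475

657475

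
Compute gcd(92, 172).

4

92 = 2² · 23
172 = 2² · 43
Common: 2² = 4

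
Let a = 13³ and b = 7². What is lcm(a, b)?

max exponent per prime: 7² · 13³ = 107653

107653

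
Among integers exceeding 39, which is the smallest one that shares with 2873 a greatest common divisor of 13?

Multiples of 13 above 39: 13·4, 13·5, … . Need the cofactor coprime to 2873/13 = 221.
Checking s = 4, 5, … the first with gcd(s, 221) = 1 is s = 4, giving 52.

52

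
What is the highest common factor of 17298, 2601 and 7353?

gcd(17298, 2601): 17298 = 6·2601 + 1692; 2601 = 1·1692 + 909; 1692 = 1·909 + 783; 909 = 1·783 + 126; 783 = 6·126 + 27; 126 = 4·27 + 18; 27 = 1·18 + 9; 18 = 2·9 + 0 → 9
gcd(9, 7353): 7353 = 817·9 + 0 → 9

9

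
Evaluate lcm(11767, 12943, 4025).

12510380225

lcm(11767, 12943) = 11767·12943/gcd = 152300281/7 = 21757183
lcm(21757183, 4025) = 21757183·4025/gcd = 87572661575/7 = 12510380225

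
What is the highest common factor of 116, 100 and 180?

gcd(116, 100): 116 = 1·100 + 16; 100 = 6·16 + 4; 16 = 4·4 + 0 → 4
gcd(4, 180): 180 = 45·4 + 0 → 4

4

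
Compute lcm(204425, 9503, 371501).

14776452275

204425 = 5² · 13 · 17 · 37; 9503 = 13 · 17 · 43; 371501 = 13 · 17 · 41²
lcm takes max exponent of each prime: 5² · 13 · 17 · 37 · 41² · 43 = 14776452275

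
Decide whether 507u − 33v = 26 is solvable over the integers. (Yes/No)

gcd(507, 33): 507 = 15·33 + 12; 33 = 2·12 + 9; 12 = 1·9 + 3; 9 = 3·3 + 0 → 3
3 does not divide 26, so a solution does not exist.

No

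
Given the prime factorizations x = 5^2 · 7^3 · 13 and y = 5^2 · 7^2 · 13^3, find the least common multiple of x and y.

max exponent per prime: 5^2 · 7^3 · 13^3 = 18839275

18839275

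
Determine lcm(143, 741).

gcd first: 741 = 5·143 + 26; 143 = 5·26 + 13; 26 = 2·13 + 0 → gcd = 13
lcm = 143·741/gcd = 105963/13 = 8151

8151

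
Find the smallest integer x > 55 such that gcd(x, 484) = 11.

gcd(x, 484) = 11 forces 11 | x; write x = 11s. Then gcd(11s, 11·44) = 11·gcd(s, 44), so need gcd(s, 44) = 1.
11s > 55 gives s ≥ 6. The least s ≥ 6 coprime to 44 is 7, so x = 11·7 = 77.

77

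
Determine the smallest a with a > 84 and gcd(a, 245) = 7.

gcd(a, 245) = 7 forces 7 | a; write a = 7s. Then gcd(7s, 7·35) = 7·gcd(s, 35), so need gcd(s, 35) = 1.
7s > 84 gives s ≥ 13. The least s ≥ 13 coprime to 35 is 13, so a = 7·13 = 91.

91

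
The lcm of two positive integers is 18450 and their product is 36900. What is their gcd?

2

From gcd × lcm = mn: gcd = 36900 / 18450 = 2.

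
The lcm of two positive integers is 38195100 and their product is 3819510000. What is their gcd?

gcd·lcm = product, so gcd = 3819510000/38195100 = 100.

100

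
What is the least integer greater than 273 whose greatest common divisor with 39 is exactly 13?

39 = 13·3. Any t with gcd(t, 39) = 13 is a multiple of 13, say 13s, with s coprime to 3.
Need s > 273/13, so s ≥ 22. First s ≥ 22 with gcd(s, 3) = 1 is s = 22. Thus t = 13·22 = 286.

286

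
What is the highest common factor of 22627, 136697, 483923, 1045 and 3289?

22627 = 11³ · 17; 136697 = 11 · 17² · 43; 483923 = 11 · 29 · 37 · 41; 1045 = 5 · 11 · 19; 3289 = 11 · 13 · 23
gcd takes min exponent of each prime: 11 = 11

11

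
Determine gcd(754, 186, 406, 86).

2

gcd(754, 186): 754 = 4·186 + 10; 186 = 18·10 + 6; 10 = 1·6 + 4; 6 = 1·4 + 2; 4 = 2·2 + 0 → 2
gcd(2, 406): 406 = 203·2 + 0 → 2
gcd(2, 86): 86 = 43·2 + 0 → 2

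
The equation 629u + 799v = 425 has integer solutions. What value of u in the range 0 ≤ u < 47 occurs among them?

21

Reduce mod 799: 629u ≡ 425 (mod 799). With g = gcd(629, 799) = 17 dividing 425, divide through: 37u ≡ 25 (mod 47).
Since gcd(37, 47) = 1, u ≡ 25·(37)⁻¹ ≡ 21 (mod 47). Smallest non-negative: 21.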